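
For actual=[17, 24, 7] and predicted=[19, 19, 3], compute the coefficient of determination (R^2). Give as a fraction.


Mean(y) = 16. SS_res = 45. SS_tot = 146. R^2 = 1 - 45/(146) = 101/146.

101/146


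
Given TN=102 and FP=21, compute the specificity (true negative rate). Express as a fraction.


Specificity = TN / (TN + FP) = 102 / 123 = 34/41.

34/41


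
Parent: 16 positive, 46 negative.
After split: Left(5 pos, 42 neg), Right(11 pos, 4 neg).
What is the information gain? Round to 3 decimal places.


H(parent) = 0.8238. H(left) = 0.4889, H(right) = 0.8366. Weighted = (47/62)*0.4889 + (15/62)*0.8366 = 0.5730. IG = 0.8238 - 0.5730 = 0.2508, which rounds to 0.251.

0.251


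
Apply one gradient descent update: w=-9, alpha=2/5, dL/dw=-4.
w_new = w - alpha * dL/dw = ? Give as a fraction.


w_new = -9 - 2/5 * -4 = -9 - -8/5 = -37/5.

-37/5


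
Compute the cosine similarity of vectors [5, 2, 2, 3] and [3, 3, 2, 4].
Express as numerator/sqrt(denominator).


dot = 37. |a|^2 = 42, |b|^2 = 38. cos = 37/sqrt(1596).

37/sqrt(1596)


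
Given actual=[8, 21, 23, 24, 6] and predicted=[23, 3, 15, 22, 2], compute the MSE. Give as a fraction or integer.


MSE = (1/5) * ((8-23)^2=225 + (21-3)^2=324 + (23-15)^2=64 + (24-22)^2=4 + (6-2)^2=16). Sum = 633. MSE = 633/5.

633/5


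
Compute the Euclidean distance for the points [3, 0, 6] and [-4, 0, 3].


d = sqrt(sum of squared differences). (3--4)^2=49, (0-0)^2=0, (6-3)^2=9. Sum = 58.

sqrt(58)


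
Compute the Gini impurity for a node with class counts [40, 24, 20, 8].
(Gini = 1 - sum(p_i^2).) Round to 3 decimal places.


Total = 92. Proportions: 40/92, 24/92, 20/92, 8/92. sum(p_i^2) = 0.3119. Gini = 1 - 0.3119 = 0.6881, which rounds to 0.688.

0.688


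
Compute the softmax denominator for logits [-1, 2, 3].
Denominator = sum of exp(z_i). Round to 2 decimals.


Denom = e^-1=0.3679 + e^2=7.3891 + e^3=20.0855. Sum = 27.8425, which rounds to 27.84.

27.84


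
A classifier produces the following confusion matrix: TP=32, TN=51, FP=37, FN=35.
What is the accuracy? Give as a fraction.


Accuracy = (TP + TN) / (TP + TN + FP + FN) = (32 + 51) / 155 = 83/155.

83/155


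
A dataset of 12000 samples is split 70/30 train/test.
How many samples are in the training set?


Test set = 12000 * 30% = 3600. Training set = 12000 - 3600 = 8400.

8400


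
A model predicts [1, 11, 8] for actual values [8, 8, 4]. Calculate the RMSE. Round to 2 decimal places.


MSE = 24.6667. RMSE = sqrt(24.6667) = 4.97.

4.97


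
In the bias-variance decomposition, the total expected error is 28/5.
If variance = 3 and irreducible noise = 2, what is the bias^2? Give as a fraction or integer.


Total error = bias^2 + variance + irreducible noise. So bias^2 = 28/5 - 3 - 2 = 3/5.

3/5


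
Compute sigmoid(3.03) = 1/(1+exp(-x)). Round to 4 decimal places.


sigma(3.03) = 1/(1+e^(-3.03)) = 1/(1+0.048316) = 1/1.048316 = 0.9539.

0.9539


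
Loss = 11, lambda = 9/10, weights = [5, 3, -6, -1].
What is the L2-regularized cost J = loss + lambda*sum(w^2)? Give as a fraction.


L2 sq norm = sum(w^2) = 71. J = 11 + 9/10 * 71 = 749/10.

749/10


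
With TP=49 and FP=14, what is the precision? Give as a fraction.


Precision = TP / (TP + FP) = 49 / 63 = 7/9.

7/9


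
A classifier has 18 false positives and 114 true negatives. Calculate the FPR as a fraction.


FPR = FP / (FP + TN) = 18 / 132 = 3/22.

3/22


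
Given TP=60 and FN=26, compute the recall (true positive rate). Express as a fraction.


Recall = TP / (TP + FN) = 60 / 86 = 30/43.

30/43


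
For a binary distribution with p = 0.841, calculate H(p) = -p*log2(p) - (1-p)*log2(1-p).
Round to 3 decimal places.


H = -0.841*log2(0.841) - 0.159*log2(0.159) = 0.632.

0.632


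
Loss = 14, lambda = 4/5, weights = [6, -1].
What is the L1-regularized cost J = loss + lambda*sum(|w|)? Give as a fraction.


L1 norm = sum(|w|) = 7. J = 14 + 4/5 * 7 = 98/5.

98/5


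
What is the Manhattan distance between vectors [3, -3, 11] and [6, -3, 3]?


d = sum of absolute differences: |3-6|=3 + |-3--3|=0 + |11-3|=8 = 11.

11


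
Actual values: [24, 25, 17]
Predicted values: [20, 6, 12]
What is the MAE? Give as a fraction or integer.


MAE = (1/3) * (|24-20|=4 + |25-6|=19 + |17-12|=5). Sum = 28. MAE = 28/3.

28/3


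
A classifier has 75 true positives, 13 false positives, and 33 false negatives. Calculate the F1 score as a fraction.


Precision = 75/88 = 75/88. Recall = 75/108 = 25/36. F1 = 2*P*R/(P+R) = 75/98.

75/98


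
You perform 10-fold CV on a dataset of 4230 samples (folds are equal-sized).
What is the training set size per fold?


Each validation fold has 4230/10 = 423 samples. Training set = 4230 - 423 = 3807.

3807


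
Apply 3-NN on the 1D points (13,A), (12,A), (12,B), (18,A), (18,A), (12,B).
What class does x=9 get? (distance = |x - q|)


Distances: |13-9|=4, |12-9|=3, |12-9|=3, |18-9|=9, |18-9|=9, |12-9|=3. 3 nearest: (12,A), (12,B), (12,B). Counts: {'A': 1, 'B': 2}. Majority class: B.

B


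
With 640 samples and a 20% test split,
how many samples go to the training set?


Test set = 640 * 20% = 128. Training set = 640 - 128 = 512.

512


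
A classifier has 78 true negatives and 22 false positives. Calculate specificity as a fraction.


Specificity = TN / (TN + FP) = 78 / 100 = 39/50.

39/50


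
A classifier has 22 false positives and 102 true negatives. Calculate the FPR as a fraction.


FPR = FP / (FP + TN) = 22 / 124 = 11/62.

11/62


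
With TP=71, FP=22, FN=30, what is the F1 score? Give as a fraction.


Precision = 71/93 = 71/93. Recall = 71/101 = 71/101. F1 = 2*P*R/(P+R) = 71/97.

71/97


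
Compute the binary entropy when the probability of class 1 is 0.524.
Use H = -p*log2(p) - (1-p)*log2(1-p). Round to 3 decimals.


H = -0.524*log2(0.524) - 0.476*log2(0.476) = 0.998.

0.998


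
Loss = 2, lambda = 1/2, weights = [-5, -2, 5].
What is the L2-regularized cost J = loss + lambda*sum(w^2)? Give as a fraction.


L2 sq norm = sum(w^2) = 54. J = 2 + 1/2 * 54 = 29.

29


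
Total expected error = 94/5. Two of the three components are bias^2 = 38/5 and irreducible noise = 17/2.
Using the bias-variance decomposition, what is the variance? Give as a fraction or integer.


Total error = bias^2 + variance + irreducible noise. So variance = 94/5 - 38/5 - 17/2 = 27/10.

27/10


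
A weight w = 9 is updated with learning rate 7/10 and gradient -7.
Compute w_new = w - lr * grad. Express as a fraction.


w_new = 9 - 7/10 * -7 = 9 - -49/10 = 139/10.

139/10


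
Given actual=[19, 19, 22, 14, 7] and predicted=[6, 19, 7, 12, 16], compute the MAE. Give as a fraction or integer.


MAE = (1/5) * (|19-6|=13 + |19-19|=0 + |22-7|=15 + |14-12|=2 + |7-16|=9). Sum = 39. MAE = 39/5.

39/5


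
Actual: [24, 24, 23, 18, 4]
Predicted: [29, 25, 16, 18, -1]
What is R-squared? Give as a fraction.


Mean(y) = 93/5. SS_res = 100. SS_tot = 1456/5. R^2 = 1 - 100/(1456/5) = 239/364.

239/364


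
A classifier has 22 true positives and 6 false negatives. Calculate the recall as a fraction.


Recall = TP / (TP + FN) = 22 / 28 = 11/14.

11/14


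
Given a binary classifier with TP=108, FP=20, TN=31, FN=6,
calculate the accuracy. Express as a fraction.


Accuracy = (TP + TN) / (TP + TN + FP + FN) = (108 + 31) / 165 = 139/165.

139/165


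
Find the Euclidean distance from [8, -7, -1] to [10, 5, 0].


d = sqrt(sum of squared differences). (8-10)^2=4, (-7-5)^2=144, (-1-0)^2=1. Sum = 149.

sqrt(149)


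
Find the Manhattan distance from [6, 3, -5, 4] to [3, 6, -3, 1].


d = sum of absolute differences: |6-3|=3 + |3-6|=3 + |-5--3|=2 + |4-1|=3 = 11.

11


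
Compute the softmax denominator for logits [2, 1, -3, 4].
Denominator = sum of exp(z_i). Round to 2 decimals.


Denom = e^2=7.3891 + e^1=2.7183 + e^-3=0.0498 + e^4=54.5982. Sum = 64.7554, which rounds to 64.76.

64.76


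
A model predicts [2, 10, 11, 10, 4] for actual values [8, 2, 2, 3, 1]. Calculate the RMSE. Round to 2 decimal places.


MSE = 47.8000. RMSE = sqrt(47.8000) = 6.91.

6.91


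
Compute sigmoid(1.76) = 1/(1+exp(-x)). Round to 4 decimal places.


sigma(1.76) = 1/(1+e^(-1.76)) = 1/(1+0.172045) = 1/1.172045 = 0.8532.

0.8532


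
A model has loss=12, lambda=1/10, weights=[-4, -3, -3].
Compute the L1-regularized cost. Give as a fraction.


L1 norm = sum(|w|) = 10. J = 12 + 1/10 * 10 = 13.

13


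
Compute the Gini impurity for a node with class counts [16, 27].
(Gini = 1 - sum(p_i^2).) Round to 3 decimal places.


Total = 43. Proportions: 16/43, 27/43. sum(p_i^2) = 0.5327. Gini = 1 - 0.5327 = 0.4673, which rounds to 0.467.

0.467


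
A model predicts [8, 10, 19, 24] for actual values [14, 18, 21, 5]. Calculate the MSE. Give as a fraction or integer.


MSE = (1/4) * ((14-8)^2=36 + (18-10)^2=64 + (21-19)^2=4 + (5-24)^2=361). Sum = 465. MSE = 465/4.

465/4


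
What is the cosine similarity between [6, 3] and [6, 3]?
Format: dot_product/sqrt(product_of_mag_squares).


dot = 45. |a|^2 = 45, |b|^2 = 45. cos = 45/sqrt(2025).

45/sqrt(2025)


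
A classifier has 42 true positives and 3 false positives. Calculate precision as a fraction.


Precision = TP / (TP + FP) = 42 / 45 = 14/15.

14/15


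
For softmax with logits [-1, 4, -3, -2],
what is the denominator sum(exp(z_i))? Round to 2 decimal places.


Denom = e^-1=0.3679 + e^4=54.5982 + e^-3=0.0498 + e^-2=0.1353. Sum = 55.1512, which rounds to 55.15.

55.15


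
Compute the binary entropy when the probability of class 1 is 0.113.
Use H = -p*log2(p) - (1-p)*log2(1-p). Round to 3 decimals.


H = -0.113*log2(0.113) - 0.887*log2(0.887) = 0.509.

0.509


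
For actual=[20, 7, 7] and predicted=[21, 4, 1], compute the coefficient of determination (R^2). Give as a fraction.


Mean(y) = 34/3. SS_res = 46. SS_tot = 338/3. R^2 = 1 - 46/(338/3) = 100/169.

100/169


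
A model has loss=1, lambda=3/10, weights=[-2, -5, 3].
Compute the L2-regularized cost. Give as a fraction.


L2 sq norm = sum(w^2) = 38. J = 1 + 3/10 * 38 = 62/5.

62/5


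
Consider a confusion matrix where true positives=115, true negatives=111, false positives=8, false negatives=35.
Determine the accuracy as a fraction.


Accuracy = (TP + TN) / (TP + TN + FP + FN) = (115 + 111) / 269 = 226/269.

226/269


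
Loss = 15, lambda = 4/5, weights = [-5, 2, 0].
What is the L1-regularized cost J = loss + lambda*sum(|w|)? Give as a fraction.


L1 norm = sum(|w|) = 7. J = 15 + 4/5 * 7 = 103/5.

103/5


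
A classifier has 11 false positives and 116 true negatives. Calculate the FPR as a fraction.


FPR = FP / (FP + TN) = 11 / 127 = 11/127.

11/127


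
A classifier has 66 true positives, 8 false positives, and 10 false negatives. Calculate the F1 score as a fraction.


Precision = 66/74 = 33/37. Recall = 66/76 = 33/38. F1 = 2*P*R/(P+R) = 22/25.

22/25


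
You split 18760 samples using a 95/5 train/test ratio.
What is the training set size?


Test set = 18760 * 5% = 938. Training set = 18760 - 938 = 17822.

17822


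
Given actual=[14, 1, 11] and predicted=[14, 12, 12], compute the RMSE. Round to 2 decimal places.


MSE = 40.6667. RMSE = sqrt(40.6667) = 6.38.

6.38


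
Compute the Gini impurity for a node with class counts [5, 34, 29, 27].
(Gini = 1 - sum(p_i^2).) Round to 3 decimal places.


Total = 95. Proportions: 5/95, 34/95, 29/95, 27/95. sum(p_i^2) = 0.3048. Gini = 1 - 0.3048 = 0.6952, which rounds to 0.695.

0.695


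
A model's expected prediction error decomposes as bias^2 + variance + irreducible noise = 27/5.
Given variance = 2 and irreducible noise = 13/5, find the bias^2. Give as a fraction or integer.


Total error = bias^2 + variance + irreducible noise. So bias^2 = 27/5 - 2 - 13/5 = 4/5.

4/5


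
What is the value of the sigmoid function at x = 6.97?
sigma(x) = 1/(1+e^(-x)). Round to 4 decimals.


sigma(6.97) = 1/(1+e^(-6.97)) = 1/(1+0.000940) = 1/1.000940 = 0.9991.

0.9991


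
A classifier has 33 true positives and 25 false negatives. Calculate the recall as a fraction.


Recall = TP / (TP + FN) = 33 / 58 = 33/58.

33/58


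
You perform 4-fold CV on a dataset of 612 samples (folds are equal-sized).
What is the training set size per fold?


Each validation fold has 612/4 = 153 samples. Training set = 612 - 153 = 459.

459


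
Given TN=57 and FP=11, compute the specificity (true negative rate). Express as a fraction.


Specificity = TN / (TN + FP) = 57 / 68 = 57/68.

57/68


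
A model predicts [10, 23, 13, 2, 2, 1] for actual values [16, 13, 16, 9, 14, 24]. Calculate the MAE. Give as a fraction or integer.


MAE = (1/6) * (|16-10|=6 + |13-23|=10 + |16-13|=3 + |9-2|=7 + |14-2|=12 + |24-1|=23). Sum = 61. MAE = 61/6.

61/6


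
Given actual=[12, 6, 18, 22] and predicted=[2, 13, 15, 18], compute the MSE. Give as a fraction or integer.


MSE = (1/4) * ((12-2)^2=100 + (6-13)^2=49 + (18-15)^2=9 + (22-18)^2=16). Sum = 174. MSE = 87/2.

87/2


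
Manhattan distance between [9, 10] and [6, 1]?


d = sum of absolute differences: |9-6|=3 + |10-1|=9 = 12.

12


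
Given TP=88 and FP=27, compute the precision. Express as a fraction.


Precision = TP / (TP + FP) = 88 / 115 = 88/115.

88/115


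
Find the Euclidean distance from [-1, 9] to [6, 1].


d = sqrt(sum of squared differences). (-1-6)^2=49, (9-1)^2=64. Sum = 113.

sqrt(113)


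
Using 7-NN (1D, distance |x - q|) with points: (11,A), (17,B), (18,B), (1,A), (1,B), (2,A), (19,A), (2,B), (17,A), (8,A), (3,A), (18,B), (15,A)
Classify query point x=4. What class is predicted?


Distances: |11-4|=7, |17-4|=13, |18-4|=14, |1-4|=3, |1-4|=3, |2-4|=2, |19-4|=15, |2-4|=2, |17-4|=13, |8-4|=4, |3-4|=1, |18-4|=14, |15-4|=11. 7 nearest: (3,A), (2,A), (2,B), (1,A), (1,B), (8,A), (11,A). Counts: {'A': 5, 'B': 2}. Majority class: A.

A


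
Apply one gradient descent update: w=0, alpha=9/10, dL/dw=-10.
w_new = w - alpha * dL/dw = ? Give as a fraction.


w_new = 0 - 9/10 * -10 = 0 - -9 = 9.

9


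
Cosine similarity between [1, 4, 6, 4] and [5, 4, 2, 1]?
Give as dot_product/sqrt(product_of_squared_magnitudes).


dot = 37. |a|^2 = 69, |b|^2 = 46. cos = 37/sqrt(3174).

37/sqrt(3174)


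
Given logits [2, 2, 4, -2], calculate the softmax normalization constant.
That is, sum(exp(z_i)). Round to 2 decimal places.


Denom = e^2=7.3891 + e^2=7.3891 + e^4=54.5982 + e^-2=0.1353. Sum = 69.5117, which rounds to 69.51.

69.51


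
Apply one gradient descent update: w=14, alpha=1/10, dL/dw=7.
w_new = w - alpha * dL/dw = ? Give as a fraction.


w_new = 14 - 1/10 * 7 = 14 - 7/10 = 133/10.

133/10


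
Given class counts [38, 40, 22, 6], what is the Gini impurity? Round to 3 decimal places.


Total = 106. Proportions: 38/106, 40/106, 22/106, 6/106. sum(p_i^2) = 0.3172. Gini = 1 - 0.3172 = 0.6828, which rounds to 0.683.

0.683


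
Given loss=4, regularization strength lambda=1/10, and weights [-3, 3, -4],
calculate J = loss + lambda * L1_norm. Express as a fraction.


L1 norm = sum(|w|) = 10. J = 4 + 1/10 * 10 = 5.

5


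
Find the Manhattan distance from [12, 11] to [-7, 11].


d = sum of absolute differences: |12--7|=19 + |11-11|=0 = 19.

19


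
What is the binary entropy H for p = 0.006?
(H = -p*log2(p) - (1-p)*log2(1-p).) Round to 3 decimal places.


H = -0.006*log2(0.006) - 0.994*log2(0.994) = 0.053.

0.053


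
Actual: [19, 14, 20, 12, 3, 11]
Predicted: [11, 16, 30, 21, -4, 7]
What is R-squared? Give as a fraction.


Mean(y) = 79/6. SS_res = 314. SS_tot = 1145/6. R^2 = 1 - 314/(1145/6) = -739/1145.

-739/1145


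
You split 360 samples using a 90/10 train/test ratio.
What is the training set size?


Test set = 360 * 10% = 36. Training set = 360 - 36 = 324.

324


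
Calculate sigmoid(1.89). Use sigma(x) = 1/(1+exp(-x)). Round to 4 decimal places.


sigma(1.89) = 1/(1+e^(-1.89)) = 1/(1+0.151072) = 1/1.151072 = 0.8688.

0.8688


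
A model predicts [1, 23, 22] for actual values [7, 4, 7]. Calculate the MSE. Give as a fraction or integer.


MSE = (1/3) * ((7-1)^2=36 + (4-23)^2=361 + (7-22)^2=225). Sum = 622. MSE = 622/3.

622/3


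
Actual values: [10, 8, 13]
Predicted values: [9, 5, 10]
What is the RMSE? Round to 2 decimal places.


MSE = 6.3333. RMSE = sqrt(6.3333) = 2.52.

2.52


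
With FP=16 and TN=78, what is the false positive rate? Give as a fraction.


FPR = FP / (FP + TN) = 16 / 94 = 8/47.

8/47


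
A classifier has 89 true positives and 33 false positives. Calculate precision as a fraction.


Precision = TP / (TP + FP) = 89 / 122 = 89/122.

89/122


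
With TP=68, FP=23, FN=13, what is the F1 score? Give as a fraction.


Precision = 68/91 = 68/91. Recall = 68/81 = 68/81. F1 = 2*P*R/(P+R) = 34/43.

34/43


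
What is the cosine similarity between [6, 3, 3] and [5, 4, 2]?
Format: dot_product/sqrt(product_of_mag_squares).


dot = 48. |a|^2 = 54, |b|^2 = 45. cos = 48/sqrt(2430).

48/sqrt(2430)


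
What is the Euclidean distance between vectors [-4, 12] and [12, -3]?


d = sqrt(sum of squared differences). (-4-12)^2=256, (12--3)^2=225. Sum = 481.

sqrt(481)


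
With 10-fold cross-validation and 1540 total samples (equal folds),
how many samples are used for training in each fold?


Each validation fold has 1540/10 = 154 samples. Training set = 1540 - 154 = 1386.

1386


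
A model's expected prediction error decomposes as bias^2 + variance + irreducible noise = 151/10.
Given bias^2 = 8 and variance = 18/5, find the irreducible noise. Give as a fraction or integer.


Total error = bias^2 + variance + irreducible noise. So irreducible noise = 151/10 - 8 - 18/5 = 7/2.

7/2


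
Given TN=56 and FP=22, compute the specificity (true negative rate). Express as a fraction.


Specificity = TN / (TN + FP) = 56 / 78 = 28/39.

28/39


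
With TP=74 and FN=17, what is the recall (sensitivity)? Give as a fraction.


Recall = TP / (TP + FN) = 74 / 91 = 74/91.

74/91


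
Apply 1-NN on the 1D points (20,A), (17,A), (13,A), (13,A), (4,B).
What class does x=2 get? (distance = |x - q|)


Distances: |20-2|=18, |17-2|=15, |13-2|=11, |13-2|=11, |4-2|=2. 1 nearest: (4,B). Counts: {'B': 1}. Majority class: B.

B


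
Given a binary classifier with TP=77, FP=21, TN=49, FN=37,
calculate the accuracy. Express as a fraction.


Accuracy = (TP + TN) / (TP + TN + FP + FN) = (77 + 49) / 184 = 63/92.

63/92


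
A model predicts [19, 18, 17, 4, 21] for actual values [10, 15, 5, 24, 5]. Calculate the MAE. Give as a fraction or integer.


MAE = (1/5) * (|10-19|=9 + |15-18|=3 + |5-17|=12 + |24-4|=20 + |5-21|=16). Sum = 60. MAE = 12.

12


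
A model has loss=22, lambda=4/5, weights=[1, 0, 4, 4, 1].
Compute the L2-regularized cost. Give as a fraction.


L2 sq norm = sum(w^2) = 34. J = 22 + 4/5 * 34 = 246/5.

246/5


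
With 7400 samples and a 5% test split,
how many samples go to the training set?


Test set = 7400 * 5% = 370. Training set = 7400 - 370 = 7030.

7030


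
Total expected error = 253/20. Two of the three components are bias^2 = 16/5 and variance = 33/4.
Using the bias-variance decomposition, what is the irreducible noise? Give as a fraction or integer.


Total error = bias^2 + variance + irreducible noise. So irreducible noise = 253/20 - 16/5 - 33/4 = 6/5.

6/5


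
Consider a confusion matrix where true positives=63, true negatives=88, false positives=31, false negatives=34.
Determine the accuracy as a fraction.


Accuracy = (TP + TN) / (TP + TN + FP + FN) = (63 + 88) / 216 = 151/216.

151/216


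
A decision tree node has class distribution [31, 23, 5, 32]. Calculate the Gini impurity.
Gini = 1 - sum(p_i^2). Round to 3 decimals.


Total = 91. Proportions: 31/91, 23/91, 5/91, 32/91. sum(p_i^2) = 0.3066. Gini = 1 - 0.3066 = 0.6934, which rounds to 0.693.

0.693


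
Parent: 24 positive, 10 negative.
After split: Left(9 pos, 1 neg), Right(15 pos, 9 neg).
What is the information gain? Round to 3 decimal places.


H(parent) = 0.8740. H(left) = 0.4690, H(right) = 0.9544. Weighted = (10/34)*0.4690 + (24/34)*0.9544 = 0.8116. IG = 0.8740 - 0.8116 = 0.0624, which rounds to 0.062.

0.062


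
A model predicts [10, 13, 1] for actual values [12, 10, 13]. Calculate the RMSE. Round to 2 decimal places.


MSE = 52.3333. RMSE = sqrt(52.3333) = 7.23.

7.23


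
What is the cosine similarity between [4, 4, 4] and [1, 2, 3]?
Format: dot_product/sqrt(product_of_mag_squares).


dot = 24. |a|^2 = 48, |b|^2 = 14. cos = 24/sqrt(672).

24/sqrt(672)


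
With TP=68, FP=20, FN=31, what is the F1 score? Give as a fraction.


Precision = 68/88 = 17/22. Recall = 68/99 = 68/99. F1 = 2*P*R/(P+R) = 8/11.

8/11


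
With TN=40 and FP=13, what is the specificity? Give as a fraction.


Specificity = TN / (TN + FP) = 40 / 53 = 40/53.

40/53


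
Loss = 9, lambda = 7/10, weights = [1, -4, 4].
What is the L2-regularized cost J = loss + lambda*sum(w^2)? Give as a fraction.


L2 sq norm = sum(w^2) = 33. J = 9 + 7/10 * 33 = 321/10.

321/10


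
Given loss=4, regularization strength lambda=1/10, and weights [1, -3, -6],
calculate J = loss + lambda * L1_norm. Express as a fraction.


L1 norm = sum(|w|) = 10. J = 4 + 1/10 * 10 = 5.

5


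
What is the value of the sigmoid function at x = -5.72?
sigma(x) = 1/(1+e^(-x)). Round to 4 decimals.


sigma(-5.72) = 1/(1+e^(5.72)) = 1/(1+304.904923) = 1/305.904923 = 0.0033.

0.0033


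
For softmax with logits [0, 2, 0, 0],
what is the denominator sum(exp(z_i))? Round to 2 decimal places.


Denom = e^0=1.0000 + e^2=7.3891 + e^0=1.0000 + e^0=1.0000. Sum = 10.3891, which rounds to 10.39.

10.39


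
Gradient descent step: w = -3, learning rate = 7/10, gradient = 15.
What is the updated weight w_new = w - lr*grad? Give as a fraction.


w_new = -3 - 7/10 * 15 = -3 - 21/2 = -27/2.

-27/2


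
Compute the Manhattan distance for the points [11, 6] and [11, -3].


d = sum of absolute differences: |11-11|=0 + |6--3|=9 = 9.

9


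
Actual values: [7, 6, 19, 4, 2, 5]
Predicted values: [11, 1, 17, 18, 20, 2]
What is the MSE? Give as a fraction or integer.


MSE = (1/6) * ((7-11)^2=16 + (6-1)^2=25 + (19-17)^2=4 + (4-18)^2=196 + (2-20)^2=324 + (5-2)^2=9). Sum = 574. MSE = 287/3.

287/3


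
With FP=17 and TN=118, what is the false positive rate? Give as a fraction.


FPR = FP / (FP + TN) = 17 / 135 = 17/135.

17/135


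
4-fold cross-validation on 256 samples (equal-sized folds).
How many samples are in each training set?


Each validation fold has 256/4 = 64 samples. Training set = 256 - 64 = 192.

192


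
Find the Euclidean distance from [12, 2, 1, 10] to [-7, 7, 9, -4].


d = sqrt(sum of squared differences). (12--7)^2=361, (2-7)^2=25, (1-9)^2=64, (10--4)^2=196. Sum = 646.

sqrt(646)


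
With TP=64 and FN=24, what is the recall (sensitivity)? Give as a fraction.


Recall = TP / (TP + FN) = 64 / 88 = 8/11.

8/11


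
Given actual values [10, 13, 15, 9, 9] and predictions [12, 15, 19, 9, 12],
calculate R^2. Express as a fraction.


Mean(y) = 56/5. SS_res = 33. SS_tot = 144/5. R^2 = 1 - 33/(144/5) = -7/48.

-7/48


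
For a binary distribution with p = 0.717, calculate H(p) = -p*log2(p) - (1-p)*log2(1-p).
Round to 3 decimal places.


H = -0.717*log2(0.717) - 0.283*log2(0.283) = 0.860.

0.860


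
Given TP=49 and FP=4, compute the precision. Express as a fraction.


Precision = TP / (TP + FP) = 49 / 53 = 49/53.

49/53


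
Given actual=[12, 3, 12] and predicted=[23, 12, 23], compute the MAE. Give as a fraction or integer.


MAE = (1/3) * (|12-23|=11 + |3-12|=9 + |12-23|=11). Sum = 31. MAE = 31/3.

31/3


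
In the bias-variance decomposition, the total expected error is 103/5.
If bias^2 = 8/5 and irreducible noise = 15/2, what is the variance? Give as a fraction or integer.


Total error = bias^2 + variance + irreducible noise. So variance = 103/5 - 8/5 - 15/2 = 23/2.

23/2


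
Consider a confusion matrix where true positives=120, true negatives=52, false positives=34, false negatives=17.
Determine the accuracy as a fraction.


Accuracy = (TP + TN) / (TP + TN + FP + FN) = (120 + 52) / 223 = 172/223.

172/223


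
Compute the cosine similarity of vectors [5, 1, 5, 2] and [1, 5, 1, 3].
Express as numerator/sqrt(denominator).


dot = 21. |a|^2 = 55, |b|^2 = 36. cos = 21/sqrt(1980).

21/sqrt(1980)


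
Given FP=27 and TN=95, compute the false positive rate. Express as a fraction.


FPR = FP / (FP + TN) = 27 / 122 = 27/122.

27/122


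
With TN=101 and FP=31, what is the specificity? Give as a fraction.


Specificity = TN / (TN + FP) = 101 / 132 = 101/132.

101/132


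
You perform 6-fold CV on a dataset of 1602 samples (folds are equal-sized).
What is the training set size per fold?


Each validation fold has 1602/6 = 267 samples. Training set = 1602 - 267 = 1335.

1335


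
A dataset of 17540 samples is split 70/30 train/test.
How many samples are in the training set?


Test set = 17540 * 30% = 5262. Training set = 17540 - 5262 = 12278.

12278


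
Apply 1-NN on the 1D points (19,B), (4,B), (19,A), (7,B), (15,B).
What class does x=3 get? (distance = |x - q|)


Distances: |19-3|=16, |4-3|=1, |19-3|=16, |7-3|=4, |15-3|=12. 1 nearest: (4,B). Counts: {'B': 1}. Majority class: B.

B


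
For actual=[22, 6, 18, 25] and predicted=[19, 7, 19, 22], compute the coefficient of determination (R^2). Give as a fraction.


Mean(y) = 71/4. SS_res = 20. SS_tot = 835/4. R^2 = 1 - 20/(835/4) = 151/167.

151/167


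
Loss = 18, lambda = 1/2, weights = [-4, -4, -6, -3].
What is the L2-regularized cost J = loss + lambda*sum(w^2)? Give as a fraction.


L2 sq norm = sum(w^2) = 77. J = 18 + 1/2 * 77 = 113/2.

113/2


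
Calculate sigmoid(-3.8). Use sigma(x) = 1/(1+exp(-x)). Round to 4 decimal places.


sigma(-3.8) = 1/(1+e^(3.8)) = 1/(1+44.701184) = 1/45.701184 = 0.0219.

0.0219


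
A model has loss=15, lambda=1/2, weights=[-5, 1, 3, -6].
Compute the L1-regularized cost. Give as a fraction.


L1 norm = sum(|w|) = 15. J = 15 + 1/2 * 15 = 45/2.

45/2


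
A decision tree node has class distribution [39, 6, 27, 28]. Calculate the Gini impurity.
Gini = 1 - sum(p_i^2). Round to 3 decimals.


Total = 100. Proportions: 39/100, 6/100, 27/100, 28/100. sum(p_i^2) = 0.3070. Gini = 1 - 0.3070 = 0.6930, which rounds to 0.693.

0.693


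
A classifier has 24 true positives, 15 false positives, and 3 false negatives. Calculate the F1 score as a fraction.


Precision = 24/39 = 8/13. Recall = 24/27 = 8/9. F1 = 2*P*R/(P+R) = 8/11.

8/11


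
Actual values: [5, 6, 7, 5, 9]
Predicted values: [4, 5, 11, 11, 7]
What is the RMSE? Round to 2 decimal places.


MSE = 11.6000. RMSE = sqrt(11.6000) = 3.41.

3.41


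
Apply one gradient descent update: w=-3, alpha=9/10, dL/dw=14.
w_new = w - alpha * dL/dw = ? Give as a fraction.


w_new = -3 - 9/10 * 14 = -3 - 63/5 = -78/5.

-78/5


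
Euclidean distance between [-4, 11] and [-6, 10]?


d = sqrt(sum of squared differences). (-4--6)^2=4, (11-10)^2=1. Sum = 5.

sqrt(5)


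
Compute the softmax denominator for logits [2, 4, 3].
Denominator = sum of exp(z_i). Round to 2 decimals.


Denom = e^2=7.3891 + e^4=54.5982 + e^3=20.0855. Sum = 82.0728, which rounds to 82.07.

82.07


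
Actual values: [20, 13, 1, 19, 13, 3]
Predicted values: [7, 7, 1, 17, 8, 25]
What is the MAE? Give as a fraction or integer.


MAE = (1/6) * (|20-7|=13 + |13-7|=6 + |1-1|=0 + |19-17|=2 + |13-8|=5 + |3-25|=22). Sum = 48. MAE = 8.

8


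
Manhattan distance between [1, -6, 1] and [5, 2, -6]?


d = sum of absolute differences: |1-5|=4 + |-6-2|=8 + |1--6|=7 = 19.

19


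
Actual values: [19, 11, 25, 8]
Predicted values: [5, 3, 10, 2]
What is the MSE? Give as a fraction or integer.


MSE = (1/4) * ((19-5)^2=196 + (11-3)^2=64 + (25-10)^2=225 + (8-2)^2=36). Sum = 521. MSE = 521/4.

521/4


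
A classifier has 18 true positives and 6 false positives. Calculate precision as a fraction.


Precision = TP / (TP + FP) = 18 / 24 = 3/4.

3/4


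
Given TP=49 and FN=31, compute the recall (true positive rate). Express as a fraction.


Recall = TP / (TP + FN) = 49 / 80 = 49/80.

49/80


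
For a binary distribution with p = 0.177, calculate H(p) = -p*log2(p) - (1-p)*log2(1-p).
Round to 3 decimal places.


H = -0.177*log2(0.177) - 0.823*log2(0.823) = 0.673.

0.673


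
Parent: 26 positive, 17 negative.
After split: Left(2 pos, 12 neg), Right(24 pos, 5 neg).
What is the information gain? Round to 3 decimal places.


H(parent) = 0.9682. H(left) = 0.5917, H(right) = 0.6632. Weighted = (14/43)*0.5917 + (29/43)*0.6632 = 0.6399. IG = 0.9682 - 0.6399 = 0.3283, which rounds to 0.328.

0.328


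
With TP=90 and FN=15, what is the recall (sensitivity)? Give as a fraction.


Recall = TP / (TP + FN) = 90 / 105 = 6/7.

6/7


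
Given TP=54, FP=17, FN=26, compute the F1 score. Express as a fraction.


Precision = 54/71 = 54/71. Recall = 54/80 = 27/40. F1 = 2*P*R/(P+R) = 108/151.

108/151


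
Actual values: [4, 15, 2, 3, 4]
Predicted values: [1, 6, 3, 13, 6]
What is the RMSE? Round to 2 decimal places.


MSE = 39.0000. RMSE = sqrt(39.0000) = 6.24.

6.24


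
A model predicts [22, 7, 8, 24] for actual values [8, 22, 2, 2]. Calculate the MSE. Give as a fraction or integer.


MSE = (1/4) * ((8-22)^2=196 + (22-7)^2=225 + (2-8)^2=36 + (2-24)^2=484). Sum = 941. MSE = 941/4.

941/4


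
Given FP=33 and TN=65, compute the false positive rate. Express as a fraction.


FPR = FP / (FP + TN) = 33 / 98 = 33/98.

33/98


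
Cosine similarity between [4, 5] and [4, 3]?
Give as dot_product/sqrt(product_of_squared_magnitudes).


dot = 31. |a|^2 = 41, |b|^2 = 25. cos = 31/sqrt(1025).

31/sqrt(1025)


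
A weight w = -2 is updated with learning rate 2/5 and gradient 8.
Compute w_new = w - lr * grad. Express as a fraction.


w_new = -2 - 2/5 * 8 = -2 - 16/5 = -26/5.

-26/5


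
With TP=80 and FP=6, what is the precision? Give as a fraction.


Precision = TP / (TP + FP) = 80 / 86 = 40/43.

40/43


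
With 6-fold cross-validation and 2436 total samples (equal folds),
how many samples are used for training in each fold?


Each validation fold has 2436/6 = 406 samples. Training set = 2436 - 406 = 2030.

2030


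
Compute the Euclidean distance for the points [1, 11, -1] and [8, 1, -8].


d = sqrt(sum of squared differences). (1-8)^2=49, (11-1)^2=100, (-1--8)^2=49. Sum = 198.

sqrt(198)


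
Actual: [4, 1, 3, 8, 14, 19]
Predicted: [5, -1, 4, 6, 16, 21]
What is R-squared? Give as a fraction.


Mean(y) = 49/6. SS_res = 18. SS_tot = 1481/6. R^2 = 1 - 18/(1481/6) = 1373/1481.

1373/1481


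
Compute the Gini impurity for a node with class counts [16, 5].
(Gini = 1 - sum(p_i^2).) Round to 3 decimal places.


Total = 21. Proportions: 16/21, 5/21. sum(p_i^2) = 0.6372. Gini = 1 - 0.6372 = 0.3628, which rounds to 0.363.

0.363


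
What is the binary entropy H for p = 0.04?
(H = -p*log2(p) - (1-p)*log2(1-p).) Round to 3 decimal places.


H = -0.04*log2(0.04) - 0.96*log2(0.96) = 0.242.

0.242


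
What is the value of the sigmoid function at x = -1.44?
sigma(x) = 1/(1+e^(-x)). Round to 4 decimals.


sigma(-1.44) = 1/(1+e^(1.44)) = 1/(1+4.220696) = 1/5.220696 = 0.1915.

0.1915


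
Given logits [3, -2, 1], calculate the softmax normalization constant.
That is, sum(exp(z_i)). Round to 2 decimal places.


Denom = e^3=20.0855 + e^-2=0.1353 + e^1=2.7183. Sum = 22.9391, which rounds to 22.94.

22.94


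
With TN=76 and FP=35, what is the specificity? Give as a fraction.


Specificity = TN / (TN + FP) = 76 / 111 = 76/111.

76/111


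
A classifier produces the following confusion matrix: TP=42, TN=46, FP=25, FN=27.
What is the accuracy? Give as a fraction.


Accuracy = (TP + TN) / (TP + TN + FP + FN) = (42 + 46) / 140 = 22/35.

22/35


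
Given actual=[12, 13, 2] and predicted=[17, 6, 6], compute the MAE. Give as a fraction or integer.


MAE = (1/3) * (|12-17|=5 + |13-6|=7 + |2-6|=4). Sum = 16. MAE = 16/3.

16/3


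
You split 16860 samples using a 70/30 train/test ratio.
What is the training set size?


Test set = 16860 * 30% = 5058. Training set = 16860 - 5058 = 11802.

11802


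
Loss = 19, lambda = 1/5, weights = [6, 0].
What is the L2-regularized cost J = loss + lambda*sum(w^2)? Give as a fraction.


L2 sq norm = sum(w^2) = 36. J = 19 + 1/5 * 36 = 131/5.

131/5


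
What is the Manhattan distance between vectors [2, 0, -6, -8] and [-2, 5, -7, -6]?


d = sum of absolute differences: |2--2|=4 + |0-5|=5 + |-6--7|=1 + |-8--6|=2 = 12.

12


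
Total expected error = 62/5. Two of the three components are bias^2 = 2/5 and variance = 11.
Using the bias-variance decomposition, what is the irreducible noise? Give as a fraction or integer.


Total error = bias^2 + variance + irreducible noise. So irreducible noise = 62/5 - 2/5 - 11 = 1.

1


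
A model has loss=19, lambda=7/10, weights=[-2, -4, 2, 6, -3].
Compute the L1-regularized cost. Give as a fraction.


L1 norm = sum(|w|) = 17. J = 19 + 7/10 * 17 = 309/10.

309/10


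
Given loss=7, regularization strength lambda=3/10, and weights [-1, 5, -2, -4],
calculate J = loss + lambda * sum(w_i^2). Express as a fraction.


L2 sq norm = sum(w^2) = 46. J = 7 + 3/10 * 46 = 104/5.

104/5


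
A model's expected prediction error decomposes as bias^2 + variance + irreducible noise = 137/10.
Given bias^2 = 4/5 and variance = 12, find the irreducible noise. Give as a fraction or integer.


Total error = bias^2 + variance + irreducible noise. So irreducible noise = 137/10 - 4/5 - 12 = 9/10.

9/10


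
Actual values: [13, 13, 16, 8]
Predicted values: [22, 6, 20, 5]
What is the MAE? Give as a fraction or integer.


MAE = (1/4) * (|13-22|=9 + |13-6|=7 + |16-20|=4 + |8-5|=3). Sum = 23. MAE = 23/4.

23/4


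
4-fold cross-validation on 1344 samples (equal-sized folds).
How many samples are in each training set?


Each validation fold has 1344/4 = 336 samples. Training set = 1344 - 336 = 1008.

1008


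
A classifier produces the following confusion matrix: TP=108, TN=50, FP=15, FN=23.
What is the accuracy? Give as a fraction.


Accuracy = (TP + TN) / (TP + TN + FP + FN) = (108 + 50) / 196 = 79/98.

79/98


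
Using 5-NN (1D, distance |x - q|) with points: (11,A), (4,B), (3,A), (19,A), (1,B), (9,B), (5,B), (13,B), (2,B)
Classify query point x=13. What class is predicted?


Distances: |11-13|=2, |4-13|=9, |3-13|=10, |19-13|=6, |1-13|=12, |9-13|=4, |5-13|=8, |13-13|=0, |2-13|=11. 5 nearest: (13,B), (11,A), (9,B), (19,A), (5,B). Counts: {'B': 3, 'A': 2}. Majority class: B.

B


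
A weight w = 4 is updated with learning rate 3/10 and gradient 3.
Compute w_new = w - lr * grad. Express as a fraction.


w_new = 4 - 3/10 * 3 = 4 - 9/10 = 31/10.

31/10


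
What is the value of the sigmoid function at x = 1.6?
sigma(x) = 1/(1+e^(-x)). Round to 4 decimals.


sigma(1.6) = 1/(1+e^(-1.6)) = 1/(1+0.201897) = 1/1.201897 = 0.8320.

0.8320


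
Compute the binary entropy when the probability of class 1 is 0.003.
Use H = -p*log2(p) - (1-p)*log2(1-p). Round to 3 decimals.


H = -0.003*log2(0.003) - 0.997*log2(0.997) = 0.029.

0.029


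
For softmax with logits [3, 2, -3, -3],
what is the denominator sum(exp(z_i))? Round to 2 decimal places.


Denom = e^3=20.0855 + e^2=7.3891 + e^-3=0.0498 + e^-3=0.0498. Sum = 27.5742, which rounds to 27.57.

27.57


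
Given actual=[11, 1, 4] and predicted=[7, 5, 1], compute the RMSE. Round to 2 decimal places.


MSE = 13.6667. RMSE = sqrt(13.6667) = 3.70.

3.70


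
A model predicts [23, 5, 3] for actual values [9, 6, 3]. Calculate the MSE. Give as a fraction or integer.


MSE = (1/3) * ((9-23)^2=196 + (6-5)^2=1 + (3-3)^2=0). Sum = 197. MSE = 197/3.

197/3


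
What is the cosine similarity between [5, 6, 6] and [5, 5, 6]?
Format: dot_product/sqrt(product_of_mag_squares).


dot = 91. |a|^2 = 97, |b|^2 = 86. cos = 91/sqrt(8342).

91/sqrt(8342)


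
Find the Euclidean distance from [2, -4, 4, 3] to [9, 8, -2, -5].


d = sqrt(sum of squared differences). (2-9)^2=49, (-4-8)^2=144, (4--2)^2=36, (3--5)^2=64. Sum = 293.

sqrt(293)


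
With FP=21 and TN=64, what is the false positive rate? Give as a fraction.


FPR = FP / (FP + TN) = 21 / 85 = 21/85.

21/85


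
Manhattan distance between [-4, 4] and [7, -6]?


d = sum of absolute differences: |-4-7|=11 + |4--6|=10 = 21.

21


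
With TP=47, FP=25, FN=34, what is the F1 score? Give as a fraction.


Precision = 47/72 = 47/72. Recall = 47/81 = 47/81. F1 = 2*P*R/(P+R) = 94/153.

94/153


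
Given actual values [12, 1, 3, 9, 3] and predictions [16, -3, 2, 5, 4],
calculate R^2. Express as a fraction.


Mean(y) = 28/5. SS_res = 50. SS_tot = 436/5. R^2 = 1 - 50/(436/5) = 93/218.

93/218


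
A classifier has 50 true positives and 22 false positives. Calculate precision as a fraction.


Precision = TP / (TP + FP) = 50 / 72 = 25/36.

25/36


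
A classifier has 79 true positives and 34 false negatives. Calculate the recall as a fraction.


Recall = TP / (TP + FN) = 79 / 113 = 79/113.

79/113


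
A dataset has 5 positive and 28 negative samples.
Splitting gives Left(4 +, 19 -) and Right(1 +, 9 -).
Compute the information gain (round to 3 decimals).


H(parent) = 0.6136. H(left) = 0.6666, H(right) = 0.4690. Weighted = (23/33)*0.6666 + (10/33)*0.4690 = 0.6067. IG = 0.6136 - 0.6067 = 0.0069, which rounds to 0.007.

0.007


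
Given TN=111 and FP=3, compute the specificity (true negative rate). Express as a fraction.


Specificity = TN / (TN + FP) = 111 / 114 = 37/38.

37/38


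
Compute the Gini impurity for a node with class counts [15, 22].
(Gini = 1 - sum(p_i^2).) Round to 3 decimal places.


Total = 37. Proportions: 15/37, 22/37. sum(p_i^2) = 0.5179. Gini = 1 - 0.5179 = 0.4821, which rounds to 0.482.

0.482


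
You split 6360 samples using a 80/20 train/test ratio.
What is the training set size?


Test set = 6360 * 20% = 1272. Training set = 6360 - 1272 = 5088.

5088


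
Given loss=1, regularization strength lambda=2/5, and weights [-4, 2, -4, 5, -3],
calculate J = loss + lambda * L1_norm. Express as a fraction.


L1 norm = sum(|w|) = 18. J = 1 + 2/5 * 18 = 41/5.

41/5


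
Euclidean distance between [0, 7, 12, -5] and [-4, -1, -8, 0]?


d = sqrt(sum of squared differences). (0--4)^2=16, (7--1)^2=64, (12--8)^2=400, (-5-0)^2=25. Sum = 505.

sqrt(505)


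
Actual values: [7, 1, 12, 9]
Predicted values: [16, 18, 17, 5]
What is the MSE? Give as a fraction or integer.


MSE = (1/4) * ((7-16)^2=81 + (1-18)^2=289 + (12-17)^2=25 + (9-5)^2=16). Sum = 411. MSE = 411/4.

411/4


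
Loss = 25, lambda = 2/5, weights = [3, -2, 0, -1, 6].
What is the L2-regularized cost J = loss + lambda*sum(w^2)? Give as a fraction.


L2 sq norm = sum(w^2) = 50. J = 25 + 2/5 * 50 = 45.

45


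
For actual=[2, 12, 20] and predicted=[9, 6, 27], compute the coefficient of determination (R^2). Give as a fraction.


Mean(y) = 34/3. SS_res = 134. SS_tot = 488/3. R^2 = 1 - 134/(488/3) = 43/244.

43/244


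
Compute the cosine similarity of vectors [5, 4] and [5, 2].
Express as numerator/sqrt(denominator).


dot = 33. |a|^2 = 41, |b|^2 = 29. cos = 33/sqrt(1189).

33/sqrt(1189)


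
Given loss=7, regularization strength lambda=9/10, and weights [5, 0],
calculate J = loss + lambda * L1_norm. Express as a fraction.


L1 norm = sum(|w|) = 5. J = 7 + 9/10 * 5 = 23/2.

23/2
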